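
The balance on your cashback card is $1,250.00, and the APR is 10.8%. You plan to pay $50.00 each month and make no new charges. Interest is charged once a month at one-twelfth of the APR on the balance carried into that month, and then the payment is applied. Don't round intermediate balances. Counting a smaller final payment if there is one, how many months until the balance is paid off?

Monthly rate r = 10.8%/12 = 0.9% = 0.009.
Recurrence: B ← B·(1+r) − $50.00.
Month 1: interest $11.25; balance after payment $1,211.25.
Month 2: interest $10.90; balance after payment $1,172.15.
Closed form: n = −ln(1 − rB₀/P)/ln(1+r) = −ln(0.775)/ln(1.009) ≈ 28.449, so the balance reaches zero during payment 29.

29 payments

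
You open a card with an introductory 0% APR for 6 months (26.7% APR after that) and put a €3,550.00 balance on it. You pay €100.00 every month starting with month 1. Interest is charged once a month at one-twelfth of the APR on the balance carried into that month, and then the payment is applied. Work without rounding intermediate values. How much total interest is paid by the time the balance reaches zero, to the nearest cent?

Promo months 1–6 at r₀ = 0%/12 = 0; months 7+ at r₁ = 26.7%/12 = 0.02225.
After month 6 (no interest yet): B = €3,550.00 − 6·€100.00 = €2,950.00.
Then at r₁ with €100.00/mo: n₂ = −ln(1 − r₁·B/P)/ln(1+r₁) ≈ 48.54 → 49 more payments.
Total paid = 54·€100.00 + €54.41 = €5,454.41; interest = €5,454.41 − €3,550.00 = €1,904.41.

€1,904.41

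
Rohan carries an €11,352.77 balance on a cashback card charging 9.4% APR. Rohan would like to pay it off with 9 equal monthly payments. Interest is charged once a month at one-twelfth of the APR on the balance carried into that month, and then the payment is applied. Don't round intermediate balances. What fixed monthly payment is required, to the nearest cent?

Monthly rate r = 9.4%/12 = 0.783333% = 0.00783333.
Level-payment amortization: P = B₀·r / (1 − (1+r)^(−n)) = 11352.77·0.00783333 / (1 − 1.00783^(−9)).
Denominator 1 − (1+r)^(−9) = 0.0678162327.
P = 88.93 / 0.0678162327 ≈ 1311.34.

€1,311.34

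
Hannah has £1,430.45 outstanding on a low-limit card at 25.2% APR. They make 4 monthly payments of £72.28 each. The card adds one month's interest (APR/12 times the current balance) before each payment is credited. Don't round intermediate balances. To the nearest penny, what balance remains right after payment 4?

Monthly rate r = 25.2%/12 = 2.1% = 0.021.
Each month: B ← B·(1+r) − £72.28.
Month 1: interest £30.04; balance after payment £1,388.21.
Month 2: interest £29.15; balance after payment £1,345.08.
Month 3: interest £28.25; balance after payment £1,301.05.
Month 4: interest £27.32; balance after payment £1,256.09.

£1,256.09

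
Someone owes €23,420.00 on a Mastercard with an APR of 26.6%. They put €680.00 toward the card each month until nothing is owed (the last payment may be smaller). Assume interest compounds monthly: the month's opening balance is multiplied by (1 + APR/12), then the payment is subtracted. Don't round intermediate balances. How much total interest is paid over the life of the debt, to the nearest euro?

Monthly rate r = 26.6%/12 = 2.21667% = 0.0221667.
Payoff takes n = ⌈−ln(1 − rB₀/P)/ln(1+r)⌉ = ⌈65.752⌉ = 66 payments; the last is €512.61.
Total paid = 65·€680.00 + €512.61 = €44,712.61.
Total interest = total paid − principal = €44,712.61 − €23,420.00 = €21,292.61.

€21,293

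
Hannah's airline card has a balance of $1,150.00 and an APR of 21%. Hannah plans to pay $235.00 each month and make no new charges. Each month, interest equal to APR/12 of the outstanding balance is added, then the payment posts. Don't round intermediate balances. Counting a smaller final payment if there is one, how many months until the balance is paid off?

Monthly rate r = 21%/12 = 1.75% = 0.0175.
Recurrence: B ← B·(1+r) − $235.00.
Month 1: interest $20.13; balance after payment $935.12.
Month 2: interest $16.36; balance after payment $716.49.
Month 3: interest $12.54; balance after payment $494.03.
Month 4: interest $8.65; balance after payment $267.67.
Month 5: interest $4.68; balance after payment $37.36.
Month 6: interest $0.65; balance after payment $0.00.

6 payments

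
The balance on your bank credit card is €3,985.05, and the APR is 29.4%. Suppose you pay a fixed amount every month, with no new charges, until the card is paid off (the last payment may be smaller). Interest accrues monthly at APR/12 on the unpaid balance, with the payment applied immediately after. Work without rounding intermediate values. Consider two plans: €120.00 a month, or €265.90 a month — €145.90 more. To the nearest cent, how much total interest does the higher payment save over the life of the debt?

€3,302.08

Monthly rate r = 29.4%/12 = 2.45% = 0.0245.
At €120.00/mo: n = ⌈−ln(1 − rB₀/P)/ln(1+r)⌉ = 70 payments (last €49.01); total interest = total paid − €3,985.05 = €4,343.96.
At €265.90/mo: 19 payments (last €240.73); total interest €1,041.88.
Interest saved = €4,343.96 − €1,041.88 = €3,302.08.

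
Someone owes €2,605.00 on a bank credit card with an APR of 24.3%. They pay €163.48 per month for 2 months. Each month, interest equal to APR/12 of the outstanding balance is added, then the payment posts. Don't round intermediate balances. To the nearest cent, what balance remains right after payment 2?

€2,381.30

Monthly rate r = 24.3%/12 = 2.025% = 0.02025.
Each month: B ← B·(1+r) − €163.48.
Month 1: interest €52.75; balance after payment €2,494.27.
Month 2: interest €50.51; balance after payment €2,381.30.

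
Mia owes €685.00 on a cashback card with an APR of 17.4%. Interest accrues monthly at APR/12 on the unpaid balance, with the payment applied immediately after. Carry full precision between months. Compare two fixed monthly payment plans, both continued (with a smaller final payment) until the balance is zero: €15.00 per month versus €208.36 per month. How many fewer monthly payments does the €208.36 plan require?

Monthly rate r = 17.4%/12 = 1.45% = 0.0145.
At €15.00/mo: n = ⌈−ln(1 − rB₀/P)/ln(1+r)⌉ = 76 payments (last €5.77); total interest = total paid − €685.00 = €445.77.
At €208.36/mo: 4 payments (last €82.22); total interest €22.30.
Payments saved = 76 − 4 = 72.

72 fewer payments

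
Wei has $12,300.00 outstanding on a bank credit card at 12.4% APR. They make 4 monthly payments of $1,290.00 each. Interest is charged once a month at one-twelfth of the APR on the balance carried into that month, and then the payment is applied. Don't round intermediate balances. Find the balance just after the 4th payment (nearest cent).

$7,575.80

Monthly rate r = 12.4%/12 = 1.03333% = 0.0103333.
Each month: B ← B·(1+r) − $1,290.00.
Month 1: interest $127.10; balance after payment $11,137.10.
Month 2: interest $115.08; balance after payment $9,962.18.
Month 3: interest $102.94; balance after payment $8,775.13.
Month 4: interest $90.68; balance after payment $7,575.80.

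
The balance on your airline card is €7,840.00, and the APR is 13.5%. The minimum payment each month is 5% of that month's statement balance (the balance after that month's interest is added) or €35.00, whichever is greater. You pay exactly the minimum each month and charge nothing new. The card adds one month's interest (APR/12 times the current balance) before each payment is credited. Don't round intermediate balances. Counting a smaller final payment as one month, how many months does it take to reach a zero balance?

Monthly rate r = 13.5%/12 = 1.125% = 0.01125.
While 5% of the post-interest balance exceeds €35.00, each month B ← (B·(1+r))·(1 − 0.05), i.e. B shrinks by the factor (1+r)·0.95 = 0.96069.
This holds for months 1–61. Entering month 62 the balance is €678.93; 5% of the post-interest balance is now below €35.00, so the flat €35.00 minimum applies from here.
From month 62 a fixed €35.00 at rate r clears €678.93 in 23 more payments. Total: 61 + 23 = 84 months.

84 months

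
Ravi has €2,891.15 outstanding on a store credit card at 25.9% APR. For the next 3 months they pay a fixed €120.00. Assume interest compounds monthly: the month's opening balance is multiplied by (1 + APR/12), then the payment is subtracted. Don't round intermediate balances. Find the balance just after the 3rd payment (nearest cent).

€2,714.60

Monthly rate r = 25.9%/12 = 2.15833% = 0.0215833.
Each month: B ← B·(1+r) − €120.00.
Month 1: interest €62.40; balance after payment €2,833.55.
Month 2: interest €61.16; balance after payment €2,774.71.
Month 3: interest €59.89; balance after payment €2,714.60.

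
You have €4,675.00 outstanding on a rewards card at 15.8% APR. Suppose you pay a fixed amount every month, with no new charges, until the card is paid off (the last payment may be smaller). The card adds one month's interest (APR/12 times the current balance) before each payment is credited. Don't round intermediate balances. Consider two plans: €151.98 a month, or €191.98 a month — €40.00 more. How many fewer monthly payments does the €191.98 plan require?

10 fewer payments

Monthly rate r = 15.8%/12 = 1.31667% = 0.0131667.
At €151.98/mo: n = ⌈−ln(1 − rB₀/P)/ln(1+r)⌉ = 40 payments (last €105.59); total interest = total paid − €4,675.00 = €1,357.81.
At €191.98/mo: 30 payments (last €106.64); total interest €999.06.
Payments saved = 40 − 30 = 10.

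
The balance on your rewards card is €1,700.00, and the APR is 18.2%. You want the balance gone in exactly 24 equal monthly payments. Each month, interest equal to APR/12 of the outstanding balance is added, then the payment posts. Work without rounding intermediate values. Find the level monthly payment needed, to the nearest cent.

Monthly rate r = 18.2%/12 = 1.51667% = 0.0151667.
Level-payment amortization: P = B₀·r / (1 − (1+r)^(−n)) = 1700.00·0.0151667 / (1 − 1.01517^(−24)).
Denominator 1 − (1+r)^(−24) = 0.303207253.
P = 25.7833 / 0.303207253 ≈ 85.04.

€85.04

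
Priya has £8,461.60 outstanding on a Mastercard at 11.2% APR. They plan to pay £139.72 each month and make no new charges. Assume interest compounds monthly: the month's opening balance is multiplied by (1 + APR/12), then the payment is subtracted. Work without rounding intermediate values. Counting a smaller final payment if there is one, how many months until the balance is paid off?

90 payments

Monthly rate r = 11.2%/12 = 0.933333% = 0.00933333.
Recurrence: B ← B·(1+r) − £139.72.
Month 1: interest £78.97; balance after payment £8,400.85.
Month 2: interest £78.41; balance after payment £8,339.54.
Closed form: n = −ln(1 − rB₀/P)/ln(1+r) = −ln(0.43476)/ln(1.00933) ≈ 89.661, so the balance reaches zero during payment 90.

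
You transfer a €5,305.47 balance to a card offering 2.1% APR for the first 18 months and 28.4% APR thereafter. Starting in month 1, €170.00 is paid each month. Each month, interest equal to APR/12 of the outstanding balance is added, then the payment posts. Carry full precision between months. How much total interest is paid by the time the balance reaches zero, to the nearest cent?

€663.39

Promo months 1–18 at r₀ = 2.1%/12 = 0.00175; months 19+ at r₁ = 28.4%/12 = 0.0236667.
After month 18: iterate B ← B·(1+r₀) − €170.00 for 18 months → €2,369.16.
Then at r₁ with €170.00/mo: n₂ = −ln(1 − r₁·B/P)/ln(1+r₁) ≈ 17.11 → 18 more payments.
Total paid = 35·€170.00 + €18.86 = €5,968.86; interest = €5,968.86 − €5,305.47 = €663.39.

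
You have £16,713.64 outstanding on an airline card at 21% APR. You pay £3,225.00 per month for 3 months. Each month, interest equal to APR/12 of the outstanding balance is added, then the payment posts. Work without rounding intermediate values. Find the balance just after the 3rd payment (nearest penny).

£7,761.25

Monthly rate r = 21%/12 = 1.75% = 0.0175.
Each month: B ← B·(1+r) − £3,225.00.
Month 1: interest £292.49; balance after payment £13,781.13.
Month 2: interest £241.17; balance after payment £10,797.30.
Month 3: interest £188.95; balance after payment £7,761.25.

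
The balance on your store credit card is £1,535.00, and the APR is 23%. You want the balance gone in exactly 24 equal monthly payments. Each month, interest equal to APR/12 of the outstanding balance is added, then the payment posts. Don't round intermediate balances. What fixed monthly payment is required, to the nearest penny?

Monthly rate r = 23%/12 = 1.91667% = 0.0191667.
Level-payment amortization: P = B₀·r / (1 − (1+r)^(−n)) = 1535.00·0.0191667 / (1 − 1.01917^(−24)).
Denominator 1 − (1+r)^(−24) = 0.365962513.
P = 29.4208 / 0.365962513 ≈ 80.39.

£80.39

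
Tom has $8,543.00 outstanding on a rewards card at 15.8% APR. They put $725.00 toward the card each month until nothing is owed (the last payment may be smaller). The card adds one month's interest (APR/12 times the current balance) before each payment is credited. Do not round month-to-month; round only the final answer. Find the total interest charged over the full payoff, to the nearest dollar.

$802

Monthly rate r = 15.8%/12 = 1.31667% = 0.0131667.
Payoff takes n = ⌈−ln(1 − rB₀/P)/ln(1+r)⌉ = ⌈12.889⌉ = 13 payments; the last is $644.83.
Total paid = 12·$725.00 + $644.83 = $9,344.83.
Total interest = total paid − principal = $9,344.83 − $8,543.00 = $801.83.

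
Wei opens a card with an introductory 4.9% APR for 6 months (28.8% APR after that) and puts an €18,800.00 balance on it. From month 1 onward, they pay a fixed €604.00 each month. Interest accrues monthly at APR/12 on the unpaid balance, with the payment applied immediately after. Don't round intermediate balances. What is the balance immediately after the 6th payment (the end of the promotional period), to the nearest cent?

€15,604.13

Promo months 1–6 at r₀ = 4.9%/12 = 0.00408333; months 7+ at r₁ = 28.8%/12 = 0.024.
After month 6: iterate B ← B·(1+r₀) − €604.00 for 6 months → €15,604.13.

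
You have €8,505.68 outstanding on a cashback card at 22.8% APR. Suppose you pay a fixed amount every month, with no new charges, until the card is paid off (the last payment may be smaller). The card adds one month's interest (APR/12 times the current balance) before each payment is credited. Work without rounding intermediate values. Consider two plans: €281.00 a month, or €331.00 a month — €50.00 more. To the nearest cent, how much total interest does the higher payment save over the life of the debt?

Monthly rate r = 22.8%/12 = 1.9% = 0.019.
At €281.00/mo: n = ⌈−ln(1 − rB₀/P)/ln(1+r)⌉ = 46 payments (last €134.47); total interest = total paid − €8,505.68 = €4,273.79.
At €331.00/mo: 36 payments (last €196.68); total interest €3,276.00.
Interest saved = €4,273.79 − €3,276.00 = €997.79.

€997.79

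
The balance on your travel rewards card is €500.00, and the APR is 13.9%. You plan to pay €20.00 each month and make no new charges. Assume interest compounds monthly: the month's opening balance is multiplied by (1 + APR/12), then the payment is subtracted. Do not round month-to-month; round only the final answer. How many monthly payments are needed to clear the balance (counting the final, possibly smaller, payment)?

Monthly rate r = 13.9%/12 = 1.15833% = 0.0115833.
Recurrence: B ← B·(1+r) − €20.00.
Month 1: interest €5.79; balance after payment €485.79.
Month 2: interest €5.63; balance after payment €471.42.
Closed form: n = −ln(1 − rB₀/P)/ln(1+r) = −ln(0.71042)/ln(1.01158) ≈ 29.687, so the balance reaches zero during payment 30.

30 payments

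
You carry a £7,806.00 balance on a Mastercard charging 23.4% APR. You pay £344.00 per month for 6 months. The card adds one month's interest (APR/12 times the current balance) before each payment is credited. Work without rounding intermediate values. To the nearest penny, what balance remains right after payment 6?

£6,597.73

Monthly rate r = 23.4%/12 = 1.95% = 0.0195.
Each month: B ← B·(1+r) − £344.00.
Month 1: interest £152.22; balance after payment £7,614.22.
Month 2: interest £148.48; balance after payment £7,418.69.
Month 3: interest £144.66; balance after payment £7,219.36.
Month 4: interest £140.78; balance after payment £7,016.14.
Month 5: interest £136.81; balance after payment £6,808.95.
Month 6: interest £132.77; balance after payment £6,597.73.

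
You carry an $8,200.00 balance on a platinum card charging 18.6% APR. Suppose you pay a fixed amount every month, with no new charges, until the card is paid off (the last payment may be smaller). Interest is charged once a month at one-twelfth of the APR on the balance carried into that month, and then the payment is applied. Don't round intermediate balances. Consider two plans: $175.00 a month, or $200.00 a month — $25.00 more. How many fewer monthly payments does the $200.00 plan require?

Monthly rate r = 18.6%/12 = 1.55% = 0.0155.
At $175.00/mo: n = ⌈−ln(1 − rB₀/P)/ln(1+r)⌉ = 85 payments (last $41.86); total interest = total paid − $8,200.00 = $6,541.86.
At $200.00/mo: 66 payments (last $123.33); total interest $4,923.33.
Payments saved = 85 − 66 = 19.

19 fewer payments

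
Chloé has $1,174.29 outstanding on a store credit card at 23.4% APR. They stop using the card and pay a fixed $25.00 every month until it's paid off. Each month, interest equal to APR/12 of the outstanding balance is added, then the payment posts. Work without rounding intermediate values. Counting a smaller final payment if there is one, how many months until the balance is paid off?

Monthly rate r = 23.4%/12 = 1.95% = 0.0195.
Recurrence: B ← B·(1+r) − $25.00.
Month 1: interest $22.90; balance after payment $1,172.19.
Month 2: interest $22.86; balance after payment $1,170.05.
Closed form: n = −ln(1 − rB₀/P)/ln(1+r) = −ln(0.084054)/ln(1.0195) ≈ 128.224, so the balance reaches zero during payment 129.

129 payments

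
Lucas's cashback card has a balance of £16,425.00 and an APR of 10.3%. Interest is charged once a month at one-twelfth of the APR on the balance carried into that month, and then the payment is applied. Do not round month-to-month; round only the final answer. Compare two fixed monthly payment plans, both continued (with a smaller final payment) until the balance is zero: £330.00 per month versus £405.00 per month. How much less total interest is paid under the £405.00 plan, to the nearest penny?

Monthly rate r = 10.3%/12 = 0.858333% = 0.00858333.
At £330.00/mo: n = ⌈−ln(1 − rB₀/P)/ln(1+r)⌉ = 66 payments (last £66.27); total interest = total paid − £16,425.00 = £5,091.27.
At £405.00/mo: 51 payments (last £25.29); total interest £3,850.29.
Interest saved = £5,091.27 − £3,850.29 = £1,240.98.

£1,240.98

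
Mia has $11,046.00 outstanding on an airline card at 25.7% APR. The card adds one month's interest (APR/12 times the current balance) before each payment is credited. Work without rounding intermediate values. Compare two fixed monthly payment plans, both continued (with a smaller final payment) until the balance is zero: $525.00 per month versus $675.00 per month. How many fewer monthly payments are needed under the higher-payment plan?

8 fewer payments

Monthly rate r = 25.7%/12 = 2.14167% = 0.0214167.
At $525.00/mo: n = ⌈−ln(1 − rB₀/P)/ln(1+r)⌉ = 29 payments (last $139.95); total interest = total paid − $11,046.00 = $3,793.95.
At $675.00/mo: 21 payments (last $246.87); total interest $2,700.87.
Payments saved = 29 − 21 = 8.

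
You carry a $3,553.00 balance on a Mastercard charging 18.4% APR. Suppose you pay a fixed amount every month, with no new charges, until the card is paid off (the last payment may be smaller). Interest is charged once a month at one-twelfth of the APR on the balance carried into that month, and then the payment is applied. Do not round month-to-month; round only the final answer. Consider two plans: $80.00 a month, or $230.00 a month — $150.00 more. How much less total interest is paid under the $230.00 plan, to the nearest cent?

Monthly rate r = 18.4%/12 = 1.53333% = 0.0153333.
At $80.00/mo: n = ⌈−ln(1 − rB₀/P)/ln(1+r)⌉ = 76 payments (last $6.70); total interest = total paid − $3,553.00 = $2,453.70.
At $230.00/mo: 18 payments (last $176.16); total interest $533.16.
Interest saved = $2,453.70 − $533.16 = $1,920.54.

$1,920.54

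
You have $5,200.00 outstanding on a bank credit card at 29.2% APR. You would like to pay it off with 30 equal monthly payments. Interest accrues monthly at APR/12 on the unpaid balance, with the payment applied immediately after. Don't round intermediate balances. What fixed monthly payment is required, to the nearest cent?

$246.24

Monthly rate r = 29.2%/12 = 2.43333% = 0.0243333.
Level-payment amortization: P = B₀·r / (1 − (1+r)^(−n)) = 5200.00·0.0243333 / (1 − 1.02433^(−30)).
Denominator 1 − (1+r)^(−30) = 0.513860585.
P = 126.533 / 0.513860585 ≈ 246.24.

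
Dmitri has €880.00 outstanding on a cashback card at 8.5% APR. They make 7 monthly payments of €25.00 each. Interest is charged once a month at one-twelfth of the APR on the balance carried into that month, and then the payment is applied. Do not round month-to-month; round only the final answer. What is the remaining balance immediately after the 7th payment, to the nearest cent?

Monthly rate r = 8.5%/12 = 0.708333% = 0.00708333.
Each month: B ← B·(1+r) − €25.00.
Month 1: interest €6.23; balance after payment €861.23.
Month 2: interest €6.10; balance after payment €842.33.
Month 3: interest €5.97; balance after payment €823.30.
Month 4: interest €5.83; balance after payment €804.13.
Month 5: interest €5.70; balance after payment €784.83.
Month 6: interest €5.56; balance after payment €765.39.
Month 7: interest €5.42; balance after payment €745.81.

€745.81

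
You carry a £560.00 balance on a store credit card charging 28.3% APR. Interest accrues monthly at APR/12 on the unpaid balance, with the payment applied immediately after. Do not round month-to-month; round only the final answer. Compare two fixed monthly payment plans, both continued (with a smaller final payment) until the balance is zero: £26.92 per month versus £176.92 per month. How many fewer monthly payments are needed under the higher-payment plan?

25 fewer payments

Monthly rate r = 28.3%/12 = 2.35833% = 0.0235833.
At £26.92/mo: n = ⌈−ln(1 − rB₀/P)/ln(1+r)⌉ = 29 payments (last £25.23); total interest = total paid − £560.00 = £218.99.
At £176.92/mo: 4 payments (last £58.53); total interest £29.29.
Payments saved = 29 − 4 = 25.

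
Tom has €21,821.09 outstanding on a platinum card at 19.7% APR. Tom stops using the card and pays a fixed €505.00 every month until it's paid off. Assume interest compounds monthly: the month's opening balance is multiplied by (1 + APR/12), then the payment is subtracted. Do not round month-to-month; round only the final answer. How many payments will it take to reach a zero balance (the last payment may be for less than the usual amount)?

Monthly rate r = 19.7%/12 = 1.64167% = 0.0164167.
Recurrence: B ← B·(1+r) − €505.00.
Month 1: interest €358.23; balance after payment €21,674.32.
Month 2: interest €355.82; balance after payment €21,525.14.
Closed form: n = −ln(1 − rB₀/P)/ln(1+r) = −ln(0.29063)/ln(1.01642) ≈ 75.887, so the balance reaches zero during payment 76.

76 months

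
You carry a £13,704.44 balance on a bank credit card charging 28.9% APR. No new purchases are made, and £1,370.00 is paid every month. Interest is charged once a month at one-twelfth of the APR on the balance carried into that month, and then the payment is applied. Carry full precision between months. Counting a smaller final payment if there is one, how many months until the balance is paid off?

12 months

Monthly rate r = 28.9%/12 = 2.40833% = 0.0240833.
Recurrence: B ← B·(1+r) − £1,370.00.
Month 1: interest £330.05; balance after payment £12,664.49.
Month 2: interest £305.00; balance after payment £11,599.49.
Closed form: n = −ln(1 − rB₀/P)/ln(1+r) = −ln(0.75909)/ln(1.02408) ≈ 11.582, so the balance reaches zero during payment 12.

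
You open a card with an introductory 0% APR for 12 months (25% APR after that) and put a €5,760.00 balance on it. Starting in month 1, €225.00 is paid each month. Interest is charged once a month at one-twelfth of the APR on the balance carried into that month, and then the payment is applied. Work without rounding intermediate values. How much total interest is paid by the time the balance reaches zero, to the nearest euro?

€576

Promo months 1–12 at r₀ = 0%/12 = 0; months 13+ at r₁ = 25%/12 = 0.0208333.
After month 12 (no interest yet): B = €5,760.00 − 12·€225.00 = €3,060.00.
Then at r₁ with €225.00/mo: n₂ = −ln(1 − r₁·B/P)/ln(1+r₁) ≈ 16.16 → 17 more payments.
Total paid = 28·€225.00 + €35.62 = €6,335.62; interest = €6,335.62 − €5,760.00 = €575.62.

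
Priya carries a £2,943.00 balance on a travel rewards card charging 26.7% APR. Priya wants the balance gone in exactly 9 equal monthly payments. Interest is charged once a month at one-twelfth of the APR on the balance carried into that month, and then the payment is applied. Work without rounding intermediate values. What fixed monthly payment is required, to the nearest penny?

Monthly rate r = 26.7%/12 = 2.225% = 0.02225.
Level-payment amortization: P = B₀·r / (1 − (1+r)^(−n)) = 2943.00·0.02225 / (1 − 1.02225^(−9)).
Denominator 1 − (1+r)^(−9) = 0.179675038.
P = 65.4817 / 0.179675038 ≈ 364.45.

£364.45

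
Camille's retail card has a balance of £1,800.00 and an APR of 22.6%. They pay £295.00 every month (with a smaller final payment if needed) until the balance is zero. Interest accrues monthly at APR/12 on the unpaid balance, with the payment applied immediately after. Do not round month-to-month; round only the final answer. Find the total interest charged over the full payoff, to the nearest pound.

Monthly rate r = 22.6%/12 = 1.88333% = 0.0188333.
Payoff takes n = ⌈−ln(1 − rB₀/P)/ln(1+r)⌉ = ⌈6.543⌉ = 7 payments; the last is £160.73.
Total paid = 6·£295.00 + £160.73 = £1,930.73.
Total interest = total paid − principal = £1,930.73 − £1,800.00 = £130.73.

£131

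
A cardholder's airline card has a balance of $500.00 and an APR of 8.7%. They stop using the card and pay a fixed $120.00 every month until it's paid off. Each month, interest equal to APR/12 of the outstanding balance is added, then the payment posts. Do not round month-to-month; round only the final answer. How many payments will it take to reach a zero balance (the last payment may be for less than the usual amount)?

Monthly rate r = 8.7%/12 = 0.725% = 0.00725.
Recurrence: B ← B·(1+r) − $120.00.
Month 1: interest $3.62; balance after payment $383.62.
Month 2: interest $2.78; balance after payment $266.41.
Month 3: interest $1.93; balance after payment $148.34.
Month 4: interest $1.08; balance after payment $29.41.
Month 5: interest $0.21; balance after payment $0.00.

5 months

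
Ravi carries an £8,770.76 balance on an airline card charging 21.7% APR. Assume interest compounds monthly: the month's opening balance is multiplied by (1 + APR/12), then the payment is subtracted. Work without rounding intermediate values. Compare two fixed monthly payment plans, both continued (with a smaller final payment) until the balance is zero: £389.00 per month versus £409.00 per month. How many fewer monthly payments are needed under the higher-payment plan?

Monthly rate r = 21.7%/12 = 1.80833% = 0.0180833.
At £389.00/mo: n = ⌈−ln(1 − rB₀/P)/ln(1+r)⌉ = 30 payments (last £88.54); total interest = total paid − £8,770.76 = £2,598.78.
At £409.00/mo: 28 payments (last £155.73); total interest £2,427.97.
Payments saved = 30 − 28 = 2.

2 fewer payments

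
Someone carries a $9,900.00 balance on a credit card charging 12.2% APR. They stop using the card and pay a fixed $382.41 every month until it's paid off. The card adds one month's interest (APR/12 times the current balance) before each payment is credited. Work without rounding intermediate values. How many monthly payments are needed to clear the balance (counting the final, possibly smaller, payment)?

31 months

Monthly rate r = 12.2%/12 = 1.01667% = 0.0101667.
Recurrence: B ← B·(1+r) − $382.41.
Month 1: interest $100.65; balance after payment $9,618.24.
Month 2: interest $97.79; balance after payment $9,333.62.
Closed form: n = −ln(1 − rB₀/P)/ln(1+r) = −ln(0.7368)/ln(1.01017) ≈ 30.196, so the balance reaches zero during payment 31.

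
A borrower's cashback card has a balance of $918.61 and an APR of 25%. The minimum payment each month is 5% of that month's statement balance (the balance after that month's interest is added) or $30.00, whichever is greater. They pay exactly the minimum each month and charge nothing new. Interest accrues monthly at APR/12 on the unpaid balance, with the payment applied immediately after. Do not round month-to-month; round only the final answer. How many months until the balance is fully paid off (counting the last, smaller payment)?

Monthly rate r = 25%/12 = 2.08333% = 0.0208333.
While 5% of the post-interest balance exceeds $30.00, each month B ← (B·(1+r))·(1 − 0.05), i.e. B shrinks by the factor (1+r)·0.95 = 0.96979.
This holds for months 1–15. Entering month 16 the balance is $579.84; 5% of the post-interest balance is now below $30.00, so the flat $30.00 minimum applies from here.
From month 16 a fixed $30.00 at rate r clears $579.84 in 25 more payments. Total: 15 + 25 = 40 months.

40 months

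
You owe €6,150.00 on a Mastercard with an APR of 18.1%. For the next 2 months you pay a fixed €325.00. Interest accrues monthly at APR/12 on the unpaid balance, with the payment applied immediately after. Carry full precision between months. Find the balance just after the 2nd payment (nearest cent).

Monthly rate r = 18.1%/12 = 1.50833% = 0.0150833.
Each month: B ← B·(1+r) − €325.00.
Month 1: interest €92.76; balance after payment €5,917.76.
Month 2: interest €89.26; balance after payment €5,682.02.

€5,682.02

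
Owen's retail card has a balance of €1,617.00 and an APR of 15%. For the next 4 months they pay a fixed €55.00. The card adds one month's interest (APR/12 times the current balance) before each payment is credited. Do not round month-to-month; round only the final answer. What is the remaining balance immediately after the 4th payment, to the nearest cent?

Monthly rate r = 15%/12 = 1.25% = 0.0125.
Each month: B ← B·(1+r) − €55.00.
Month 1: interest €20.21; balance after payment €1,582.21.
Month 2: interest €19.78; balance after payment €1,546.99.
Month 3: interest €19.34; balance after payment €1,511.33.
Month 4: interest €18.89; balance after payment €1,475.22.

€1,475.22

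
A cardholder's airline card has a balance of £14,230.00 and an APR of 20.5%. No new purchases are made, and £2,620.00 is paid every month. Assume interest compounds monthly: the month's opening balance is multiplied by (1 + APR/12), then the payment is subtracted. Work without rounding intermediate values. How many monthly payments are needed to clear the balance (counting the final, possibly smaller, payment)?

Monthly rate r = 20.5%/12 = 1.70833% = 0.0170833.
Recurrence: B ← B·(1+r) − £2,620.00.
Month 1: interest £243.10; balance after payment £11,853.10.
Month 2: interest £202.49; balance after payment £9,435.59.
Month 3: interest £161.19; balance after payment £6,976.78.
Month 4: interest £119.19; balance after payment £4,475.96.
Month 5: interest £76.46; balance after payment £1,932.43.
Month 6: interest £33.01; balance after payment £0.00.

6 months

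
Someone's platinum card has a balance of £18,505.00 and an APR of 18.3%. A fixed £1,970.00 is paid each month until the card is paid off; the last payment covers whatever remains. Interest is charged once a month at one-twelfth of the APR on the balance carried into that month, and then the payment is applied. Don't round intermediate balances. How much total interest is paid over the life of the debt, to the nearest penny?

£1,621.79

Monthly rate r = 18.3%/12 = 1.525% = 0.01525.
Payoff takes n = ⌈−ln(1 − rB₀/P)/ln(1+r)⌉ = ⌈10.215⌉ = 11 payments; the last is £426.79.
Total paid = 10·£1,970.00 + £426.79 = £20,126.79.
Total interest = total paid − principal = £20,126.79 − £18,505.00 = £1,621.79.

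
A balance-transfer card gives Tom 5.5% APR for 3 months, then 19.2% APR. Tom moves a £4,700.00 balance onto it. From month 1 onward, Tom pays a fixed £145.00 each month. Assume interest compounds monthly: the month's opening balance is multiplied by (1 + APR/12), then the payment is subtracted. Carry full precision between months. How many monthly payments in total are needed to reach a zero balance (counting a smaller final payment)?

Promo months 1–3 at r₀ = 5.5%/12 = 0.00458333; months 4+ at r₁ = 19.2%/12 = 0.016.
After month 3: iterate B ← B·(1+r₀) − £145.00 for 3 months → £4,327.92.
Then at r₁ with £145.00/mo: n₂ = −ln(1 − r₁·B/P)/ln(1+r₁) ≈ 40.90 → 41 more payments.

44 payments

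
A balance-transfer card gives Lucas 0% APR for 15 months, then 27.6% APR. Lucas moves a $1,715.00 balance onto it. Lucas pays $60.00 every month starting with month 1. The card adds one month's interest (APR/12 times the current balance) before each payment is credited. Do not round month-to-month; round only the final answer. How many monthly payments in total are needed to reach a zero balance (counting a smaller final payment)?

32 months

Promo months 1–15 at r₀ = 0%/12 = 0; months 16+ at r₁ = 27.6%/12 = 0.023.
After month 15 (no interest yet): B = $1,715.00 − 15·$60.00 = $815.00.
Then at r₁ with $60.00/mo: n₂ = −ln(1 − r₁·B/P)/ln(1+r₁) ≈ 16.47 → 17 more payments.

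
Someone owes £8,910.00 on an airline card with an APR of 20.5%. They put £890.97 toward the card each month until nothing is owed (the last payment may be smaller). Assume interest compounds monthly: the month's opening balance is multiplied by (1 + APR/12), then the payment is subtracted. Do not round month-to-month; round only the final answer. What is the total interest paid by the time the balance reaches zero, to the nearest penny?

Monthly rate r = 20.5%/12 = 1.70833% = 0.0170833.
Payoff takes n = ⌈−ln(1 − rB₀/P)/ln(1+r)⌉ = ⌈11.060⌉ = 12 payments; the last is £53.63.
Total paid = 11·£890.97 + £53.63 = £9,854.30.
Total interest = total paid − principal = £9,854.30 − £8,910.00 = £944.30.

£944.30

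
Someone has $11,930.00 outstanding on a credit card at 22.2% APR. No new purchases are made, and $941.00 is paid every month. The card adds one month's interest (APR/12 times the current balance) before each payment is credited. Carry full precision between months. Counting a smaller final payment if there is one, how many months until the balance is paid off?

Monthly rate r = 22.2%/12 = 1.85% = 0.0185.
Recurrence: B ← B·(1+r) − $941.00.
Month 1: interest $220.70; balance after payment $11,209.70.
Month 2: interest $207.38; balance after payment $10,476.08.
Closed form: n = −ln(1 − rB₀/P)/ln(1+r) = −ln(0.76546)/ln(1.0185) ≈ 14.581, so the balance reaches zero during payment 15.

15 months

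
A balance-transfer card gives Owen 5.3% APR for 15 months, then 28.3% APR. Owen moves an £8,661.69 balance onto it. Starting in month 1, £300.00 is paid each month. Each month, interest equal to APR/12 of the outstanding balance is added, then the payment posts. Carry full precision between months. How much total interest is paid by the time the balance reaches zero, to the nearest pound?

£1,634

Promo months 1–15 at r₀ = 5.3%/12 = 0.00441667; months 16+ at r₁ = 28.3%/12 = 0.0235833.
After month 15: iterate B ← B·(1+r₀) − £300.00 for 15 months → £4,611.79.
Then at r₁ with £300.00/mo: n₂ = −ln(1 − r₁·B/P)/ln(1+r₁) ≈ 19.32 → 20 more payments.
Total paid = 34·£300.00 + £95.73 = £10,295.73; interest = £10,295.73 − £8,661.69 = £1,634.04.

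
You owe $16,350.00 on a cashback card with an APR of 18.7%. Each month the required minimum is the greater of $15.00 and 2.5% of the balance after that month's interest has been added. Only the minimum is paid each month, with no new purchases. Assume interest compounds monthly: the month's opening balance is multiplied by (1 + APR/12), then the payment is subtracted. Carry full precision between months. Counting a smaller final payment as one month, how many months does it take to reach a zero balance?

Monthly rate r = 18.7%/12 = 1.55833% = 0.0155833.
While 2.5% of the post-interest balance exceeds $15.00, each month B ← (B·(1+r))·(1 − 0.025), i.e. B shrinks by the factor (1+r)·0.975 = 0.99019.
This holds for months 1–337. Entering month 338 the balance is $590.50; 2.5% of the post-interest balance is now below $15.00, so the flat $15.00 minimum applies from here.
From month 338 a fixed $15.00 at rate r clears $590.50 in 62 more payments. Total: 337 + 62 = 399 months.

399 months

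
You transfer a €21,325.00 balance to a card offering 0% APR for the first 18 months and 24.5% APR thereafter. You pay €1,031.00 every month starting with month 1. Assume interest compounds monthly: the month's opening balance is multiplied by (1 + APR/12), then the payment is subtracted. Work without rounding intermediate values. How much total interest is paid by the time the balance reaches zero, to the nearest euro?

€109

Promo months 1–18 at r₀ = 0%/12 = 0; months 19+ at r₁ = 24.5%/12 = 0.0204167.
After month 18 (no interest yet): B = €21,325.00 − 18·€1,031.00 = €2,767.00.
Then at r₁ with €1,031.00/mo: n₂ = −ln(1 − r₁·B/P)/ln(1+r₁) ≈ 2.79 → 3 more payments.
Total paid = 20·€1,031.00 + €814.38 = €21,434.38; interest = €21,434.38 − €21,325.00 = €109.38.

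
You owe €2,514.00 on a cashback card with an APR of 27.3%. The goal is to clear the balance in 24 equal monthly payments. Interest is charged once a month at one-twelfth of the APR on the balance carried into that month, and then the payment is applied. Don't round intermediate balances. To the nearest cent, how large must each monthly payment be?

€137.09

Monthly rate r = 27.3%/12 = 2.275% = 0.02275.
Level-payment amortization: P = B₀·r / (1 − (1+r)^(−n)) = 2514.00·0.02275 / (1 − 1.02275^(−24)).
Denominator 1 − (1+r)^(−24) = 0.417182902.
P = 57.1935 / 0.417182902 ≈ 137.09.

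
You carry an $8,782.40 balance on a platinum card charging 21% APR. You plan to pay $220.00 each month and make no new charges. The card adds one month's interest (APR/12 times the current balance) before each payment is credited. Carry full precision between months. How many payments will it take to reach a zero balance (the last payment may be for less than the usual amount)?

Monthly rate r = 21%/12 = 1.75% = 0.0175.
Recurrence: B ← B·(1+r) − $220.00.
Month 1: interest $153.69; balance after payment $8,716.09.
Month 2: interest $152.53; balance after payment $8,648.62.
Closed form: n = −ln(1 − rB₀/P)/ln(1+r) = −ln(0.3014)/ln(1.0175) ≈ 69.130, so the balance reaches zero during payment 70.

70 payments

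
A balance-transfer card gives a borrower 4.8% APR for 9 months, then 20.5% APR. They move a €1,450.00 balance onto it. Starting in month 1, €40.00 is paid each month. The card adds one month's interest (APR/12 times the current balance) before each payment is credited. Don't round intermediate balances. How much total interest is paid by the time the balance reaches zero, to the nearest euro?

Promo months 1–9 at r₀ = 4.8%/12 = 0.004; months 10+ at r₁ = 20.5%/12 = 0.0170833.
After month 9: iterate B ← B·(1+r₀) − €40.00 for 9 months → €1,137.23.
Then at r₁ with €40.00/mo: n₂ = −ln(1 − r₁·B/P)/ln(1+r₁) ≈ 39.25 → 40 more payments.
Total paid = 48·€40.00 + €10.24 = €1,930.24; interest = €1,930.24 − €1,450.00 = €480.24.

€480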